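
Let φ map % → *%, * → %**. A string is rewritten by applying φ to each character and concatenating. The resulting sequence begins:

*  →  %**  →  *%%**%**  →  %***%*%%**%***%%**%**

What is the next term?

Rewriting the 21 symbols of %***%*%%**%***%%**%** one by one yields *% %** %** %** *% %** *% *% %** %** *% %** %** %** *% *% %** %** *% %** %**; concatenated:

*%%**%**%***%%***%*%%**%***%%**%**%***%*%%**%***%%**%**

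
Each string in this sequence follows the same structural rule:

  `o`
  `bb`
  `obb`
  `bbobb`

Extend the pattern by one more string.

Each term (from the third on) is the two preceding terms concatenated in order: term 3 = o·bb = obb.
So term 5 is obb·bbobb.

obbbbobb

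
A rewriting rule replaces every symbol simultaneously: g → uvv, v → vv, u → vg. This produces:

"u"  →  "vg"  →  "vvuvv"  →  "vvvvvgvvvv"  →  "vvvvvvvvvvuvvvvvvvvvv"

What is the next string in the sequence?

Rewriting the 21 symbols of vvvvvvvvvvuvvvvvvvvvv one by one yields vv vv vv vv vv vv vv vv vv vv vg vv vv vv vv vv vv vv vv vv vv; concatenated:

vvvvvvvvvvvvvvvvvvvvvgvvvvvvvvvvvvvvvvvvvv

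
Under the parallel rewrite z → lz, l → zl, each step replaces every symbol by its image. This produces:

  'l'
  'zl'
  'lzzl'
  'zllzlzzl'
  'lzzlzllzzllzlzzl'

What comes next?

Replace each of the 16 characters of lzzlzllzzllzlzzl in place — zl lz lz zl lz zl zl lz lz zl zl lz zl lz lz zl — and concatenate.

zllzlzzllzzlzllzlzzlzllzzllzlzzl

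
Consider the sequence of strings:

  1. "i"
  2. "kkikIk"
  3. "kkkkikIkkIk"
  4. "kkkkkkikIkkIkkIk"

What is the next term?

Every step adds kk to the front and kIk to the end of the previous string.
So the next term is kk·kkkkkkikIkkIkkIk·kIk.

kkkkkkkkikIkkIkkIkkIk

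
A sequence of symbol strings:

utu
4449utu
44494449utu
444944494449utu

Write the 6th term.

The strings grow by a fixed prefix 4449 each time.
From 444944494449utu, 2 further steps: 444944494449utu → 4449444944494449utu → (answer).

44494449444944494449utu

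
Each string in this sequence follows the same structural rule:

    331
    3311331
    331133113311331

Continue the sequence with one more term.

3311331133113311331133113311331

s(k+1) = s(k)·1·s(k) — each term doubles the last with '1' between the halves.
So the next term is two copies of 331133113311331 with '1' between the halves.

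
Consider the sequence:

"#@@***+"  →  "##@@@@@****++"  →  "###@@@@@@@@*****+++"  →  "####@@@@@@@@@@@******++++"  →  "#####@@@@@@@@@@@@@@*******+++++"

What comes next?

Reading off run lengths: # runs 1, 2, 3, 4, 5; @ runs 2, 5, 8, 11, 14; * runs 3, 4, 5, 6, 7; + runs 1, 2, 3, 4, 5 — each is linear in n (n = 1, 2, …).
For the next term, n = 6, so the run lengths are 6, 17, 8, 6.

######@@@@@@@@@@@@@@@@@********++++++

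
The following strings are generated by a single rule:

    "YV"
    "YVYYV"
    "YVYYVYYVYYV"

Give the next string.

YVYYVYYVYYVYYVYYVYYVYYV

Every step duplicates the string with 'Y' between the halves.
One more doubling of YVYYVYYVYYV gives the answer.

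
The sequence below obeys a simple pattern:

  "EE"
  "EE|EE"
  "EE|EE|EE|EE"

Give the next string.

Every step duplicates the string with '|' between the halves.
Doubling EE|EE|EE|EE with '|' between the halves:

EE|EE|EE|EE|EE|EE|EE|EE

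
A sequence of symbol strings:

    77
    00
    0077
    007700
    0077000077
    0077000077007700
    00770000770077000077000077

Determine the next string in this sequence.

Each term (from the third on) is the previous term followed by the one before it: term 3 = 00·77 = 0077.
Continuing: 00770000770077000077000077 · 0077000077007700 gives term 8.

007700007700770000770000770077000077007700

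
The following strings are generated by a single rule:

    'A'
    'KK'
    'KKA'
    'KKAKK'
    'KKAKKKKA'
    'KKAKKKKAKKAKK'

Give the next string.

Each term (from the third on) is the previous term followed by the one before it: term 3 = KK·A = KKA.
So term 7 is KKAKKKKAKKAKK·KKAKKKKA.

KKAKKKKAKKAKKKKAKKKKA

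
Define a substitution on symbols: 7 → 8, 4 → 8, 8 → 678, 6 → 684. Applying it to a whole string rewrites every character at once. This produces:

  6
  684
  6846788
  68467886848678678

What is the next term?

φ(68467886848678678) expands symbol-by-symbol to 684 678 8 684 8 678 678 684 678 8 678 684 8 678 684 8 678; joining the 17 pieces gives the next term.

68467886848678678684678867868486786848678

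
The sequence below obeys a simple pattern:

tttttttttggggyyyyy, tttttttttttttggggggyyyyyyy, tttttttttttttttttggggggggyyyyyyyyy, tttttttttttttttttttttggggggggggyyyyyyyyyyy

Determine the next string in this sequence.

tttttttttttttttttttttttttggggggggggggyyyyyyyyyyyyy

Each string has the form t^{4n+1} g^{2n} y^{2n+1}, where the shown terms are n = 2, 3, 4, 5.
For the next term, n = 6, so the run lengths are 25, 12, 13.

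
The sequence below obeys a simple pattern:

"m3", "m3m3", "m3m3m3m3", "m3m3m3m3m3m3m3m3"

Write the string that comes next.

s(k+1) = s(k)·s(k) — each term doubles the last.
So the next term is two copies of m3m3m3m3m3m3m3m3.

m3m3m3m3m3m3m3m3m3m3m3m3m3m3m3m3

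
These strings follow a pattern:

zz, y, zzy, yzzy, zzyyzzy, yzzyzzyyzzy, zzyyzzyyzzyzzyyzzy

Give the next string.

yzzyzzyyzzyzzyyzzyyzzyzzyyzzy

Each term (from the third on) is the two preceding terms concatenated in order: term 3 = zz·y = zzy.
Continuing: yzzyzzyyzzy · zzyyzzyyzzyzzyyzzy gives term 8.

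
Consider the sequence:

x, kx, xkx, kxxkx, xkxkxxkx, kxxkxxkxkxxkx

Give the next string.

xkxkxxkxkxxkxxkxkxxkx

From term 3 onward, concatenate the second-to-last term with the last: x·kx = xkx, kx·xkx = kxxkx, …
So term 7 is xkxkxxkx·kxxkxxkxkxxkx.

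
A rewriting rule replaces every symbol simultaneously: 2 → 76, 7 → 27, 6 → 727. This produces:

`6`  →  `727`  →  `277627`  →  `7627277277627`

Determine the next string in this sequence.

Applying the rule to each of the 13 symbols of 7627277277627 gives the pieces 27 727 76 27 76 27 27 76 27 27 727 76 27, which concatenate to the answer.

2772776277627277627277277627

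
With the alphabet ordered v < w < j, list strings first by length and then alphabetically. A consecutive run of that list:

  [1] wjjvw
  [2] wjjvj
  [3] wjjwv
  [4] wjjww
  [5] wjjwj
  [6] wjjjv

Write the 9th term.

jvvvv

Stepping forward 3 times from wjjjv: wjjjv → wjjjw → wjjjj, then the target.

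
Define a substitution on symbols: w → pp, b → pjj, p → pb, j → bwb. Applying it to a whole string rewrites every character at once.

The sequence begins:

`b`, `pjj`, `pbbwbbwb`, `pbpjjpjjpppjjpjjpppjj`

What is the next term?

Rewriting the 21 symbols of pbpjjpjjpppjjpjjpppjj one by one yields pb pjj pb bwb bwb pb bwb bwb pb pb pb bwb bwb pb bwb bwb pb pb pb bwb bwb; concatenated:

pbpjjpbbwbbwbpbbwbbwbpbpbpbbwbbwbpbbwbbwbpbpbpbbwbbwb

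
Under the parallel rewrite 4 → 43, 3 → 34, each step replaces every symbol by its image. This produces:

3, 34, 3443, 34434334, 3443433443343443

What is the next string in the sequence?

φ(3443433443343443) expands symbol-by-symbol to 34 43 43 34 43 34 34 43 43 34 34 43 34 43 43 34; joining the 16 pieces gives the next term.

34434334433434434334344334434334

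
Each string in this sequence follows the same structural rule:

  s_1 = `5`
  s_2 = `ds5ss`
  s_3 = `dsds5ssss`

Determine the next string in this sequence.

Every step adds ds to the front and ss to the end of the previous string.
Applying this once more to dsds5ssss:

dsdsds5ssssss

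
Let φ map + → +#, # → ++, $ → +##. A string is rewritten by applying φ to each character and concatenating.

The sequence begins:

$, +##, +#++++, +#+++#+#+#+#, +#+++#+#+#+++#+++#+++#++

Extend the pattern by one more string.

Rewriting the 24 symbols of +#+++#+#+#+++#+++#+++#++ one by one yields +# ++ +# +# +# ++ +# ++ +# ++ +# +# +# ++ +# +# +# ++ +# +# +# ++ +# +#; concatenated:

+#+++#+#+#+++#+++#+++#+#+#+++#+#+#+++#+#+#+++#+#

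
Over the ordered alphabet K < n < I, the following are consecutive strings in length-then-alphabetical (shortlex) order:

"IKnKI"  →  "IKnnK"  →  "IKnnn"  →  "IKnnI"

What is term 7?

IKnII

Continuing the enumeration 3 steps past IKnnI: IKnnI → IKnIK → IKnIn → (answer).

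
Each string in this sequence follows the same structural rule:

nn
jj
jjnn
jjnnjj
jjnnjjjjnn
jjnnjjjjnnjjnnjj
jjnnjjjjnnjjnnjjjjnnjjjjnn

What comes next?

jjnnjjjjnnjjnnjjjjnnjjjjnnjjnnjjjjnnjjnnjj

This is a Fibonacci-style word recurrence s(k) = s(k−1)·s(k−2): e.g. jj·nn = jjnn.
So term 8 is jjnnjjjjnnjjnnjjjjnnjjjjnn·jjnnjjjjnnjjnnjj.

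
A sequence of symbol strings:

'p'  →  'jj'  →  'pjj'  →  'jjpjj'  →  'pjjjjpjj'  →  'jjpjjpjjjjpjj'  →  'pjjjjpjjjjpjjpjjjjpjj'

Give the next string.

Each term (from the third on) is the two preceding terms concatenated in order: term 3 = p·jj = pjj.
Continuing: jjpjjpjjjjpjj · pjjjjpjjjjpjjpjjjjpjj gives term 8.

jjpjjpjjjjpjjpjjjjpjjjjpjjpjjjjpjj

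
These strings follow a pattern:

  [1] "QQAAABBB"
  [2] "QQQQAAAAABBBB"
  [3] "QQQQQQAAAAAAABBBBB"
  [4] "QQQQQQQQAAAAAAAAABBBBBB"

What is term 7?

Each string has the form Q^{2n-2} A^{2n-1} B^{n+1}, where the shown terms are n = 2, 3, 4, 5.
For term 7, n = 8, so the run lengths are 14, 15, 9.

QQQQQQQQQQQQQQAAAAAAAAAAAAAAABBBBBBBBB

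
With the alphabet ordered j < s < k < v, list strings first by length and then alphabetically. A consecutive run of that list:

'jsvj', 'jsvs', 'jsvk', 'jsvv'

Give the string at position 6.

jkjs

Continuing the enumeration 2 steps past jsvv: jsvv → jkjj → (answer).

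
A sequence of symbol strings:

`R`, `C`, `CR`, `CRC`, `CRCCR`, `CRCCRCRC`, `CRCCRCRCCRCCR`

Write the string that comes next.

From term 3 onward, concatenate the last term with the second-to-last: C·R = CR, CR·C = CRC, …
The next term joins CRCCRCRCCRCCR and CRCCRCRC.

CRCCRCRCCRCCRCRCCRCRC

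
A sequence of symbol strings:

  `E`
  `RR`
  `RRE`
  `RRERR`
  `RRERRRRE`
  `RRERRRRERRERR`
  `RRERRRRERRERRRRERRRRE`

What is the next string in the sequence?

This is a Fibonacci-style word recurrence s(k) = s(k−1)·s(k−2): e.g. RR·E = RRE.
The next term joins RRERRRRERRERRRRERRRRE and RRERRRRERRERR.

RRERRRRERRERRRRERRRRERRERRRRERRERR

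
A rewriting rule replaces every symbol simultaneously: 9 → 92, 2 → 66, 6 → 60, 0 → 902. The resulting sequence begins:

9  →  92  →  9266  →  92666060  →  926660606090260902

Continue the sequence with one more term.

926660606090260902609029290266609029290266

Applying the rule to each of the 18 symbols of 926660606090260902 gives the pieces 92 66 60 60 60 902 60 902 60 902 92 902 66 60 902 92 902 66, which concatenate to the answer.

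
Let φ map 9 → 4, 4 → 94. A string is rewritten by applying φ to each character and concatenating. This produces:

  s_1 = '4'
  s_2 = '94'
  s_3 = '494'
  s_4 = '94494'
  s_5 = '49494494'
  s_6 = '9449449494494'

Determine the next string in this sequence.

494944949449449494494

φ(9449449494494) expands symbol-by-symbol to 4 94 94 4 94 94 4 94 4 94 94 4 94; joining the 13 pieces gives the next term.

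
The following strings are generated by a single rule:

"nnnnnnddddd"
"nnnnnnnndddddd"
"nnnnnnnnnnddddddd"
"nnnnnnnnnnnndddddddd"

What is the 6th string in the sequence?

nnnnnnnnnnnnnnnndddddddddd

The n-th term is 2n n's then n+2 d's, where the shown terms are n = 3, 4, 5, 6.
At n = 8 the blocks have lengths 16, 10.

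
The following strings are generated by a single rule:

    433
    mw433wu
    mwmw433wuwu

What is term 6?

Every step adds mw to the front and wu to the end of the previous string.
From mwmw433wuwu, 3 further steps: mwmw433wuwu → mwmwmw433wuwuwu → mwmwmwmw433wuwuwuwu → (answer).

mwmwmwmwmw433wuwuwuwuwu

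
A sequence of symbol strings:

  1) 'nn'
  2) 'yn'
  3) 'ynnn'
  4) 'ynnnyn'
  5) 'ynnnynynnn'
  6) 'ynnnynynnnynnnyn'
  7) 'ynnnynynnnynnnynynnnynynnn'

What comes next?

ynnnynynnnynnnynynnnynynnnynnnynynnnynnnyn

From term 3 onward, concatenate the last term with the second-to-last: yn·nn = ynnn, ynnn·yn = ynnnyn, …
Continuing: ynnnynynnnynnnynynnnynynnn · ynnnynynnnynnnyn gives term 8.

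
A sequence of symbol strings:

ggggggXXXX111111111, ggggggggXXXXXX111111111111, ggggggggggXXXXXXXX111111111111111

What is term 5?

ggggggggggggggXXXXXXXXXXXX111111111111111111111

Each string has the form g^{2n} X^{2n-2} 1^{3n}, where the shown terms are n = 3, 4, 5.
For term 5, n = 7, so the run lengths are 14, 12, 21.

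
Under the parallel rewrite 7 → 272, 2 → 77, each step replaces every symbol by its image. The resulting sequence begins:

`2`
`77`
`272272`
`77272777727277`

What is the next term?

Replace each of the 14 characters of 77272777727277 in place — 272 272 77 272 77 272 272 272 272 77 272 77 272 272 — and concatenate.

27227277272772722722722727727277272272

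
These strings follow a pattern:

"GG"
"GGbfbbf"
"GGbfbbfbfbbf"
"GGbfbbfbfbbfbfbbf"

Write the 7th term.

The strings grow by a fixed suffix bfbbf each time.
From GGbfbbfbfbbfbfbbf, 3 further steps: GGbfbbfbfbbfbfbbf → GGbfbbfbfbbfbfbbfbfbbf → GGbfbbfbfbbfbfbbfbfbbfbfbbf → (answer).

GGbfbbfbfbbfbfbbfbfbbfbfbbfbfbbf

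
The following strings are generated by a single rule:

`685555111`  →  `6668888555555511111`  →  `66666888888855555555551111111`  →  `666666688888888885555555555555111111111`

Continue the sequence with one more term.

Reading off run lengths: 6 runs 1, 3, 5, 7; 8 runs 1, 4, 7, 10; 5 runs 4, 7, 10, 13; 1 runs 3, 5, 7, 9 — each is linear in n (n = 1, 2, …).
Setting n = 5 gives 9, 13, 16, 11 characters in each block.

6666666668888888888888555555555555555511111111111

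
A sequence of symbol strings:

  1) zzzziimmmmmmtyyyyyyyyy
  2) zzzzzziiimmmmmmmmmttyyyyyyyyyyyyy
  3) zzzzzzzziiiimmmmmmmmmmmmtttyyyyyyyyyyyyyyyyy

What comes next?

The n-th term is 2n z's then n i's then 3n m's then n-1 t's then 4n+1 y's, where the shown terms are n = 2, 3, 4.
At n = 5 the blocks have lengths 10, 5, 15, 4, 21.

zzzzzzzzzziiiiimmmmmmmmmmmmmmmttttyyyyyyyyyyyyyyyyyyyyy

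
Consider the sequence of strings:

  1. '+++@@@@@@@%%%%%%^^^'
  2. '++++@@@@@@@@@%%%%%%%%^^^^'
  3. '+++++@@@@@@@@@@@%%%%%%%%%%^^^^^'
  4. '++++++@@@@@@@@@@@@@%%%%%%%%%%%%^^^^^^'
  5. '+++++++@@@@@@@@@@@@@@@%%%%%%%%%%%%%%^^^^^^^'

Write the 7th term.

Each string has the form +^{n} @^{2n+1} %^{2n} ^^{n}, where the shown terms are n = 3, 4, 5, 6, 7.
At n = 9 the blocks have lengths 9, 19, 18, 9.

+++++++++@@@@@@@@@@@@@@@@@@@%%%%%%%%%%%%%%%%%%^^^^^^^^^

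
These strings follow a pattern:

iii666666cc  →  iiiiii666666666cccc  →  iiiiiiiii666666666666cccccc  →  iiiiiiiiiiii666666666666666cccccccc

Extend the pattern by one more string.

The n-th term is 3n i's then 3n+3 6's then 2n c's (n = 1, 2, …).
At n = 5 the blocks have lengths 15, 18, 10.

iiiiiiiiiiiiiii666666666666666666cccccccccc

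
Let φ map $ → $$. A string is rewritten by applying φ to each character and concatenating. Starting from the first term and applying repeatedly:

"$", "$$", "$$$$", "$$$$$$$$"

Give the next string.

$$$$$$$$$$$$$$$$

Rewriting each symbol of $$$$$$$$: $→$$, $→$$, $→$$, $→$$, $→$$, $→$$, $→$$, $→$$, which concatenates to $$ $$ $$ $$ $$ $$ $$ $$.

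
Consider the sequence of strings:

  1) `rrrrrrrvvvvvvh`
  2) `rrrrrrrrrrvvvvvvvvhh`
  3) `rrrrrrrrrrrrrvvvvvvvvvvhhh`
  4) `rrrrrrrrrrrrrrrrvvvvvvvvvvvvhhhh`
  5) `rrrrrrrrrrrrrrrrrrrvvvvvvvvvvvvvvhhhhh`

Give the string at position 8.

rrrrrrrrrrrrrrrrrrrrrrrrrrrrvvvvvvvvvvvvvvvvvvvvhhhhhhhh

Term n consists of 3n-2 r's, followed by 2n v's, followed by n-2 h's, where the shown terms are n = 3, 4, 5, 6, 7.
At n = 10 the blocks have lengths 28, 20, 8.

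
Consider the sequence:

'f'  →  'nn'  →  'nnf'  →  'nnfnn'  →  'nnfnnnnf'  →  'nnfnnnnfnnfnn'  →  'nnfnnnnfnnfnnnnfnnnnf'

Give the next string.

nnfnnnnfnnfnnnnfnnnnfnnfnnnnfnnfnn

From term 3 onward, concatenate the last term with the second-to-last: nn·f = nnf, nnf·nn = nnfnn, …
The next term joins nnfnnnnfnnfnnnnfnnnnf and nnfnnnnfnnfnn.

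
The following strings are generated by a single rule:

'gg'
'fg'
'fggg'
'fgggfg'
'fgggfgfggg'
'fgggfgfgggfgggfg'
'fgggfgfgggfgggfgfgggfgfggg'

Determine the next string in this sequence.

From term 3 onward, concatenate the last term with the second-to-last: fg·gg = fggg, fggg·fg = fgggfg, …
So term 8 is fgggfgfgggfgggfgfgggfgfggg·fgggfgfgggfgggfg.

fgggfgfgggfgggfgfgggfgfgggfgggfgfgggfgggfg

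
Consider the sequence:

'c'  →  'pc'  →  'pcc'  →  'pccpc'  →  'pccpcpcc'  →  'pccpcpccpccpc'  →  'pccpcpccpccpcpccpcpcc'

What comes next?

pccpcpccpccpcpccpcpccpccpcpccpccpc

From term 3 onward, concatenate the last term with the second-to-last: pc·c = pcc, pcc·pc = pccpc, …
The next term joins pccpcpccpccpcpccpcpcc and pccpcpccpccpc.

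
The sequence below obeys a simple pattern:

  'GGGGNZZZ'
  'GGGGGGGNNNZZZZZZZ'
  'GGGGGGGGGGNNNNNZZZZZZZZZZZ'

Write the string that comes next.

Each string has the form G^{3n+1} N^{2n-1} Z^{4n-1} (n = 1, 2, …).
For the next term, n = 4, so the run lengths are 13, 7, 15.

GGGGGGGGGGGGGNNNNNNNZZZZZZZZZZZZZZZ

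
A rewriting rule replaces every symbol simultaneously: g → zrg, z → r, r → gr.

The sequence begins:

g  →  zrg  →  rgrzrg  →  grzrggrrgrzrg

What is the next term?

φ(grzrggrrgrzrg) expands symbol-by-symbol to zrg gr r gr zrg zrg gr gr zrg gr r gr zrg; joining the 13 pieces gives the next term.

zrggrrgrzrgzrggrgrzrggrrgrzrg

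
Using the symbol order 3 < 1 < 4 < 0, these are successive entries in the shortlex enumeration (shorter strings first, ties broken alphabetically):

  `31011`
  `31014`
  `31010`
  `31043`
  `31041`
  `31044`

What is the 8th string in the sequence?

Stepping forward 2 times from 31044: 31044 → 31040, then the target.

31003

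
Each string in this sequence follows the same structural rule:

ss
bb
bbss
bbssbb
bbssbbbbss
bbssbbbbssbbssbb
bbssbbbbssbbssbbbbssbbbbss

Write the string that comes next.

bbssbbbbssbbssbbbbssbbbbssbbssbbbbssbbssbb

This is a Fibonacci-style word recurrence s(k) = s(k−1)·s(k−2): e.g. bb·ss = bbss.
The next term joins bbssbbbbssbbssbbbbssbbbbss and bbssbbbbssbbssbb.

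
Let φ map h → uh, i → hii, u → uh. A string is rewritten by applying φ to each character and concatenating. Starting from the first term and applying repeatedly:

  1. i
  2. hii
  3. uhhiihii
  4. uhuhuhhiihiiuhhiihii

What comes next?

Rewriting the 20 symbols of uhuhuhhiihiiuhhiihii one by one yields uh uh uh uh uh uh uh hii hii uh hii hii uh uh uh hii hii uh hii hii; concatenated:

uhuhuhuhuhuhuhhiihiiuhhiihiiuhuhuhhiihiiuhhiihii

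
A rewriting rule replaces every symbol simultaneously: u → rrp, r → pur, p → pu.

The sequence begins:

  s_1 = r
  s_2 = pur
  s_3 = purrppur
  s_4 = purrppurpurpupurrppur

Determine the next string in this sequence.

Applying the rule to each of the 21 symbols of purrppurpurpupurrppur gives the pieces pu rrp pur pur pu pu rrp pur pu rrp pur pu rrp pu rrp pur pur pu pu rrp pur, which concatenate to the answer.

purrppurpurpupurrppurpurrppurpurrppurrppurpurpupurrppur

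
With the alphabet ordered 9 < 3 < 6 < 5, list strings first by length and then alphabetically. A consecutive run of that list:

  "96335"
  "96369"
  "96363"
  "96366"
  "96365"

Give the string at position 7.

Stepping forward 2 times from 96365: 96365 → 96359, then the target.

96353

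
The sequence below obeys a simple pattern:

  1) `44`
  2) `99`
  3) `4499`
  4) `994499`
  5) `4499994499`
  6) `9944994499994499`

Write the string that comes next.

From term 3 onward, concatenate the second-to-last term with the last: 44·99 = 4499, 99·4499 = 994499, …
Continuing: 4499994499 · 9944994499994499 gives term 7.

44999944999944994499994499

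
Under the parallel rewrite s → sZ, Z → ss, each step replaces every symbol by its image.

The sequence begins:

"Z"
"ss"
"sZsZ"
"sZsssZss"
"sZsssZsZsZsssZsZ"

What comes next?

sZsssZsZsZsssZsssZsssZsZsZsssZss

Applying the rule to each of the 16 symbols of sZsssZsZsZsssZsZ gives the pieces sZ ss sZ sZ sZ ss sZ ss sZ ss sZ sZ sZ ss sZ ss, which concatenate to the answer.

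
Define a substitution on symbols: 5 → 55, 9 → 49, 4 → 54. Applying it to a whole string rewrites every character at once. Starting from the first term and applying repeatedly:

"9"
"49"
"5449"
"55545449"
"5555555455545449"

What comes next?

55555555555555545555555455545449

Applying the rule to each of the 16 symbols of 5555555455545449 gives the pieces 55 55 55 55 55 55 55 54 55 55 55 54 55 54 54 49, which concatenate to the answer.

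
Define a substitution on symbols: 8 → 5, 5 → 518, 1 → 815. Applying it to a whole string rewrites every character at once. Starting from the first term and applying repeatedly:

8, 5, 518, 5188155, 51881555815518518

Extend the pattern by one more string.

51881555815518518518581551851881555188155

Replace each of the 17 characters of 51881555815518518 in place — 518 815 5 5 815 518 518 518 5 815 518 518 815 5 518 815 5 — and concatenate.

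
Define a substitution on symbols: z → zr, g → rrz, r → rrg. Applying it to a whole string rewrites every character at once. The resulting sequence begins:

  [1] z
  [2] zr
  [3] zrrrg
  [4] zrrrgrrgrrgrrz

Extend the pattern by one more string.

Applying the rule to each of the 14 symbols of zrrrgrrgrrgrrz gives the pieces zr rrg rrg rrg rrz rrg rrg rrz rrg rrg rrz rrg rrg zr, which concatenate to the answer.

zrrrgrrgrrgrrzrrgrrgrrzrrgrrgrrzrrgrrgzr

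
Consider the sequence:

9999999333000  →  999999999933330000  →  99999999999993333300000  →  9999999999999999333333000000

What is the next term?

999999999999999999933333330000000

Reading off run lengths: 9 runs 7, 10, 13, 16; 3 runs 3, 4, 5, 6; 0 runs 3, 4, 5, 6 — each is linear in n, where the shown terms are n = 2, 3, 4, 5.
Setting n = 6 gives 19, 7, 7 characters in each block.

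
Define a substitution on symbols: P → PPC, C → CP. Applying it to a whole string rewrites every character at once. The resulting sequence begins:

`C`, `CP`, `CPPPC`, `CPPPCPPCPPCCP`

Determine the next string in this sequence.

CPPPCPPCPPCCPPPCPPCCPPPCPPCCPCPPPC

Replace each of the 13 characters of CPPPCPPCPPCCP in place — CP PPC PPC PPC CP PPC PPC CP PPC PPC CP CP PPC — and concatenate.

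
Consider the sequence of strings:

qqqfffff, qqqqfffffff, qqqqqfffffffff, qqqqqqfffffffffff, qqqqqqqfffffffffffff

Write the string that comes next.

qqqqqqqqfffffffffffffff

Each string has the form q^{n} f^{2n-1}, where the shown terms are n = 3, 4, 5, 6, 7.
For the next term, n = 8, so the run lengths are 8, 15.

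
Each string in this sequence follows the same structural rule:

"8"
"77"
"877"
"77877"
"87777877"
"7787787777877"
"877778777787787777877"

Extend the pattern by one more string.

7787787777877877778777787787777877

From term 3 onward, concatenate the second-to-last term with the last: 8·77 = 877, 77·877 = 77877, …
The next term joins 7787787777877 and 877778777787787777877.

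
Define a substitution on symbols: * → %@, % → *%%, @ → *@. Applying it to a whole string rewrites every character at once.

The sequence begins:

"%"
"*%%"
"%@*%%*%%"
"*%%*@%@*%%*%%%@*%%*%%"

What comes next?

Applying the rule to each of the 21 symbols of *%%*@%@*%%*%%%@*%%*%% gives the pieces %@ *%% *%% %@ *@ *%% *@ %@ *%% *%% %@ *%% *%% *%% *@ %@ *%% *%% %@ *%% *%%, which concatenate to the answer.

%@*%%*%%%@*@*%%*@%@*%%*%%%@*%%*%%*%%*@%@*%%*%%%@*%%*%%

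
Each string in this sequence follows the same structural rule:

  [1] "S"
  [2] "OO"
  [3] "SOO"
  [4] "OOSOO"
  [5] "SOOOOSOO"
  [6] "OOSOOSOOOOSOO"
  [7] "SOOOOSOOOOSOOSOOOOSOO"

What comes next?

From term 3 onward, concatenate the second-to-last term with the last: S·OO = SOO, OO·SOO = OOSOO, …
So term 8 is OOSOOSOOOOSOO·SOOOOSOOOOSOOSOOOOSOO.

OOSOOSOOOOSOOSOOOOSOOOOSOOSOOOOSOO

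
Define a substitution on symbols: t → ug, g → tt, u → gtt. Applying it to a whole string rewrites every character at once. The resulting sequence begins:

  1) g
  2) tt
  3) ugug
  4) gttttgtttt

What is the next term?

ttugugugugttugugugug

Apply φ to gttttgtttt symbol by symbol: g→tt, t→ug, t→ug, t→ug, t→ug, g→tt, t→ug, t→ug, t→ug, t→ug; joined: tt ug ug ug ug tt ug ug ug ug.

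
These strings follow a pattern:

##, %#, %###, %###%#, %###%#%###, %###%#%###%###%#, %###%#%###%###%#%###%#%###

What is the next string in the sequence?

%###%#%###%###%#%###%#%###%###%#%###%###%#

This is a Fibonacci-style word recurrence s(k) = s(k−1)·s(k−2): e.g. %#·## = %###.
So term 8 is %###%#%###%###%#%###%#%###·%###%#%###%###%#.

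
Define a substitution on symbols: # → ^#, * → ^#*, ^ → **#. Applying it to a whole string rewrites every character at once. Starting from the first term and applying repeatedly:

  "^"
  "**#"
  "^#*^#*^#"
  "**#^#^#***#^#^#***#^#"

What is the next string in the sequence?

^#*^#*^#**#^#**#^#^#*^#*^#*^#**#^#**#^#^#*^#*^#*^#**#^#

φ(**#^#^#***#^#^#***#^#) expands symbol-by-symbol to ^#* ^#* ^# **# ^# **# ^# ^#* ^#* ^#* ^# **# ^# **# ^# ^#* ^#* ^#* ^# **# ^#; joining the 21 pieces gives the next term.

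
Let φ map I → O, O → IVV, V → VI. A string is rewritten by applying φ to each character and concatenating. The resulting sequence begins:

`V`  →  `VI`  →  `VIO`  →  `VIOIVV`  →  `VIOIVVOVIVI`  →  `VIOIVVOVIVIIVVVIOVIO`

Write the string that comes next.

Replace each of the 20 characters of VIOIVVOVIVIIVVVIOVIO in place — VI O IVV O VI VI IVV VI O VI O O VI VI VI O IVV VI O IVV — and concatenate.

VIOIVVOVIVIIVVVIOVIOOVIVIVIOIVVVIOIVV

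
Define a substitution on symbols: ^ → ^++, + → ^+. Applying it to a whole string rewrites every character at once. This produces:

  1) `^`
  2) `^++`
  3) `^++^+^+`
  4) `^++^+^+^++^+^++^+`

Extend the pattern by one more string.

Rewriting the 17 symbols of ^++^+^+^++^+^++^+ one by one yields ^++ ^+ ^+ ^++ ^+ ^++ ^+ ^++ ^+ ^+ ^++ ^+ ^++ ^+ ^+ ^++ ^+; concatenated:

^++^+^+^++^+^++^+^++^+^+^++^+^++^+^+^++^+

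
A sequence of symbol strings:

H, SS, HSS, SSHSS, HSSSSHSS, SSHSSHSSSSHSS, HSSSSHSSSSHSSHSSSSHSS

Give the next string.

SSHSSHSSSSHSSHSSSSHSSSSHSSHSSSSHSS

Each term (from the third on) is the two preceding terms concatenated in order: term 3 = H·SS = HSS.
The next term joins SSHSSHSSSSHSS and HSSSSHSSSSHSSHSSSSHSS.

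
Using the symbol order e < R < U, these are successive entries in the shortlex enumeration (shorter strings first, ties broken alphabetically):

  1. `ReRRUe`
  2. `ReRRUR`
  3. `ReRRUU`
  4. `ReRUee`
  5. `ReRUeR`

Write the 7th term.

Advancing 2 positions from ReRUeR through ReRUeR → ReRUeU reaches term 7.

ReRURe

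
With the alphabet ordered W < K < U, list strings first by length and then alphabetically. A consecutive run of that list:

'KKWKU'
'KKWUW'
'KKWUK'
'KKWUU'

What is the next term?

Treat KKWUU as a base-3 numeral over the given alphabet and add one, carrying through any trailing U's.

KKKWW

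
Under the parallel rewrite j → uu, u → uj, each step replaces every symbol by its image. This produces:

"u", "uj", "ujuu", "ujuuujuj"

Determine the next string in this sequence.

ujuuujujujuuujuu

Apply φ to ujuuujuj symbol by symbol: u→uj, j→uu, u→uj, u→uj, u→uj, j→uu, u→uj, j→uu; joined: uj uu uj uj uj uu uj uu.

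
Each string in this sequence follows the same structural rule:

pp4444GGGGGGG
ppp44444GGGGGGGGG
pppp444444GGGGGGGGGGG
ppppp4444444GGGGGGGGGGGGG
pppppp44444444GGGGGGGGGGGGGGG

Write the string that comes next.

Term n consists of n-1 p's, followed by n+1 4's, followed by 2n+1 G's, where the shown terms are n = 3, 4, 5, 6, 7.
Setting n = 8 gives 7, 9, 17 characters in each block.

ppppppp444444444GGGGGGGGGGGGGGGGG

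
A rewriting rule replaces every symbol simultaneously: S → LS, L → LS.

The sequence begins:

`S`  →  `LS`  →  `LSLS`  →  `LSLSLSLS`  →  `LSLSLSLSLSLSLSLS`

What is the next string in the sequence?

Rewriting the 16 symbols of LSLSLSLSLSLSLSLS one by one yields LS LS LS LS LS LS LS LS LS LS LS LS LS LS LS LS; concatenated:

LSLSLSLSLSLSLSLSLSLSLSLSLSLSLSLS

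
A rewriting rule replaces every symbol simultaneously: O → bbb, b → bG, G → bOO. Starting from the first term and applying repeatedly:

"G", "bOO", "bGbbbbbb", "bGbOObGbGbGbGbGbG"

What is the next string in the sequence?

Replace each of the 17 characters of bGbOObGbGbGbGbGbG in place — bG bOO bG bbb bbb bG bOO bG bOO bG bOO bG bOO bG bOO bG bOO — and concatenate.

bGbOObGbbbbbbbGbOObGbOObGbOObGbOObGbOObGbOO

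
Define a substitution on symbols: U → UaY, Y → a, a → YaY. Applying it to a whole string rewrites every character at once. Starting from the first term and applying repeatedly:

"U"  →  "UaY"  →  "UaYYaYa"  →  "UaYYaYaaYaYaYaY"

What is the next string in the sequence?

Rewriting the 15 symbols of UaYYaYaaYaYaYaY one by one yields UaY YaY a a YaY a YaY YaY a YaY a YaY a YaY a; concatenated:

UaYYaYaaYaYaYaYYaYaYaYaYaYaYaYa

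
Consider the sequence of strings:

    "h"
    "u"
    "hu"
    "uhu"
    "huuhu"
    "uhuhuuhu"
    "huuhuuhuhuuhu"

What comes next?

Each term (from the third on) is the two preceding terms concatenated in order: term 3 = h·u = hu.
Continuing: uhuhuuhu · huuhuuhuhuuhu gives term 8.

uhuhuuhuhuuhuuhuhuuhu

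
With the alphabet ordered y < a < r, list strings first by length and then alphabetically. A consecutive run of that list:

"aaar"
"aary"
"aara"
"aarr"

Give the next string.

aryy

Treat aarr as a base-3 numeral over the given alphabet and add one, carrying through any trailing r's.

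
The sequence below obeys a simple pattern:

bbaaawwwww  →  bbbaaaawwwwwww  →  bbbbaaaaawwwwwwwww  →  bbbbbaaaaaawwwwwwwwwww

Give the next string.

Term n consists of n b's, followed by n+1 a's, followed by 2n+1 w's, where the shown terms are n = 2, 3, 4, 5.
Setting n = 6 gives 6, 7, 13 characters in each block.

bbbbbbaaaaaaawwwwwwwwwwwww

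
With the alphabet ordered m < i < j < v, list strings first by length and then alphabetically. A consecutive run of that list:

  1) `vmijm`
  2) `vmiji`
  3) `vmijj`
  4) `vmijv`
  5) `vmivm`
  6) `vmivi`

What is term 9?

Continuing the enumeration 3 steps past vmivi: vmivi → vmivj → vmivv → (answer).

vmjmm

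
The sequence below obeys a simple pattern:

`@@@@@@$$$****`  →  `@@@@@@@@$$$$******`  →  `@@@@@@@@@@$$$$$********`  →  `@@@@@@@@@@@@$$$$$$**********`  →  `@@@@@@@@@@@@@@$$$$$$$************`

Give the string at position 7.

Term n consists of 2n @'s, followed by n $'s, followed by 2n-2 *'s, where the shown terms are n = 3, 4, 5, 6, 7.
At n = 9 the blocks have lengths 18, 9, 16.

@@@@@@@@@@@@@@@@@@$$$$$$$$$****************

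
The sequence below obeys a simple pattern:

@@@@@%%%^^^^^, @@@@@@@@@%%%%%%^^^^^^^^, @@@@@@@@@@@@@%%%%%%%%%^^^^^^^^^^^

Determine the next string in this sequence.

Each string has the form @^{4n+1} %^{3n} ^^{3n+2} (n = 1, 2, …).
For the next term, n = 4, so the run lengths are 17, 12, 14.

@@@@@@@@@@@@@@@@@%%%%%%%%%%%%^^^^^^^^^^^^^^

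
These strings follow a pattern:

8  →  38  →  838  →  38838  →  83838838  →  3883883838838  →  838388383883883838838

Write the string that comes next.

From term 3 onward, concatenate the second-to-last term with the last: 8·38 = 838, 38·838 = 38838, …
So term 8 is 3883883838838·838388383883883838838.

3883883838838838388383883883838838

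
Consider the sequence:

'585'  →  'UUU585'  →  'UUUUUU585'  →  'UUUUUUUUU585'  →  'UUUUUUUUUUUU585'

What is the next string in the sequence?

Every step adds UUU at the front: s(k+1) = UUU·s(k).
Applying this once more to UUUUUUUUUUUU585:

UUUUUUUUUUUUUUU585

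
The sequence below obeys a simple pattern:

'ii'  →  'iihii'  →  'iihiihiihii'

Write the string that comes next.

s(k+1) = s(k)·h·s(k) — each term doubles the last with 'h' between the halves.
Doubling iihiihiihii with 'h' between the halves:

iihiihiihiihiihiihiihii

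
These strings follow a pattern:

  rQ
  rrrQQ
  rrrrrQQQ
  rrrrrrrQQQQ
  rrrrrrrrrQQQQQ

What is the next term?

rrrrrrrrrrrQQQQQQ

The n-th term is 2n-1 r's then n Q's (n = 1, 2, …).
At n = 6 the blocks have lengths 11, 6.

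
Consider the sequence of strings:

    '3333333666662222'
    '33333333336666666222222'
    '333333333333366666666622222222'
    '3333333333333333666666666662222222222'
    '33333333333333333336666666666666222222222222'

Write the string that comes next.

333333333333333333333366666666666666622222222222222

The n-th term is 3n+1 3's then 2n+1 6's then 2n 2's, where the shown terms are n = 2, 3, 4, 5, 6.
Setting n = 7 gives 22, 15, 14 characters in each block.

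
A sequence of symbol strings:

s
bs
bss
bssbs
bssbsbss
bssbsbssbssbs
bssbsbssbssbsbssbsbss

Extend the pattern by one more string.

Each term (from the third on) is the previous term followed by the one before it: term 3 = bs·s = bss.
The next term joins bssbsbssbssbsbssbsbss and bssbsbssbssbs.

bssbsbssbssbsbssbsbssbssbsbssbssbs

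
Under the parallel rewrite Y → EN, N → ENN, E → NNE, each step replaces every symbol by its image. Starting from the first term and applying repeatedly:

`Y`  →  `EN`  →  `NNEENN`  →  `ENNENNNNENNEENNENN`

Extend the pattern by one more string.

Rewriting the 18 symbols of ENNENNNNENNEENNENN one by one yields NNE ENN ENN NNE ENN ENN ENN ENN NNE ENN ENN NNE NNE ENN ENN NNE ENN ENN; concatenated:

NNEENNENNNNEENNENNENNENNNNEENNENNNNENNEENNENNNNEENNENN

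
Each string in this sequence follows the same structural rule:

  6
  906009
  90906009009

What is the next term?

s(k+1) = 90·s(k)·009, so each term gains 90 as a prefix and 009 as a suffix.
So the next term is 90·90906009009·009.

9090906009009009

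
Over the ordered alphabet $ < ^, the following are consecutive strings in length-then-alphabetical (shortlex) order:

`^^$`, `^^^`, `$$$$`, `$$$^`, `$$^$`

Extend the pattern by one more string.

The successor of $$^$ increments the rightmost position that isn't already ^ and resets every position after it to $.

$$^^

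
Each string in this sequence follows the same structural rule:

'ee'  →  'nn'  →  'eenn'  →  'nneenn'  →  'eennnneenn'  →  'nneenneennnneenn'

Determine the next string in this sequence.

This is a Fibonacci-style word recurrence s(k) = s(k−2)·s(k−1): e.g. ee·nn = eenn.
So term 7 is eennnneenn·nneenneennnneenn.

eennnneennnneenneennnneenn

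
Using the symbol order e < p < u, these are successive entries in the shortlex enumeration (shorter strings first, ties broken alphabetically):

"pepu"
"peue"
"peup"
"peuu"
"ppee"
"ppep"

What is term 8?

Stepping forward 2 times from ppep: ppep → ppeu, then the target.

pppe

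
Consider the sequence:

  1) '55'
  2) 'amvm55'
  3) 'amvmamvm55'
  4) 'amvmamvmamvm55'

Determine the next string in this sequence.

Each term is the previous one with amvm prepended.
Applying this once more to amvmamvmamvm55:

amvmamvmamvmamvm55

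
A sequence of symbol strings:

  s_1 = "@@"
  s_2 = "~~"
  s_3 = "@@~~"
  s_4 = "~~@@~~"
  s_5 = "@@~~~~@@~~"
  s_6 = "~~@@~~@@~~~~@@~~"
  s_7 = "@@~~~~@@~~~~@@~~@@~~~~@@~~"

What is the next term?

~~@@~~@@~~~~@@~~@@~~~~@@~~~~@@~~@@~~~~@@~~

From term 3 onward, concatenate the second-to-last term with the last: @@·~~ = @@~~, ~~·@@~~ = ~~@@~~, …
The next term joins ~~@@~~@@~~~~@@~~ and @@~~~~@@~~~~@@~~@@~~~~@@~~.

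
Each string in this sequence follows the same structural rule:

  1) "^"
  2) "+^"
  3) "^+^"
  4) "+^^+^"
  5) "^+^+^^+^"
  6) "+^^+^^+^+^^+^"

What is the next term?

^+^+^^+^+^^+^^+^+^^+^

Each term (from the third on) is the two preceding terms concatenated in order: term 3 = ^·+^ = ^+^.
Continuing: ^+^+^^+^ · +^^+^^+^+^^+^ gives term 7.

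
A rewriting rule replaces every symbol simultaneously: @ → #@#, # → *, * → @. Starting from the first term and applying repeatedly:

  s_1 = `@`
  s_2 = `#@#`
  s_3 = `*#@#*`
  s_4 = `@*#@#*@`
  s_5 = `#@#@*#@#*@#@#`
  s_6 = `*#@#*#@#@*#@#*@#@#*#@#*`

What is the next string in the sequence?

Rewriting the 23 symbols of *#@#*#@#@*#@#*@#@#*#@#* one by one yields @ * #@# * @ * #@# * #@# @ * #@# * @ #@# * #@# * @ * #@# * @; concatenated:

@*#@#*@*#@#*#@#@*#@#*@#@#*#@#*@*#@#*@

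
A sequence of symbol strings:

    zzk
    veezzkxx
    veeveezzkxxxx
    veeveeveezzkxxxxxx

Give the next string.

Each term wraps the previous one in vee on the left and xx on the right.
One more step from veeveeveezzkxxxxxx gives the answer.

veeveeveeveezzkxxxxxxxx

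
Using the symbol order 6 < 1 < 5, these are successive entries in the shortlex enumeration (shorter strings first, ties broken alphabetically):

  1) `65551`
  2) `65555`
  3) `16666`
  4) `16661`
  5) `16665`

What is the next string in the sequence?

16616

The successor of 16665 increments the rightmost position that isn't already 5 and resets every position after it to 6.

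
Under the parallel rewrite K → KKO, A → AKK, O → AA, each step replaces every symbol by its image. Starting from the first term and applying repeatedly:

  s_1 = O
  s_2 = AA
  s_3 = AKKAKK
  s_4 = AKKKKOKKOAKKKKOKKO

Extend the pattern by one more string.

φ(AKKKKOKKOAKKKKOKKO) expands symbol-by-symbol to AKK KKO KKO KKO KKO AA KKO KKO AA AKK KKO KKO KKO KKO AA KKO KKO AA; joining the 18 pieces gives the next term.

AKKKKOKKOKKOKKOAAKKOKKOAAAKKKKOKKOKKOKKOAAKKOKKOAA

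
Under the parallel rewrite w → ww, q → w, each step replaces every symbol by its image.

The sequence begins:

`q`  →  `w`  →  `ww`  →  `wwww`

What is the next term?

Rewriting each symbol of wwww: w→ww, w→ww, w→ww, w→ww, which concatenates to ww ww ww ww.

wwwwwwww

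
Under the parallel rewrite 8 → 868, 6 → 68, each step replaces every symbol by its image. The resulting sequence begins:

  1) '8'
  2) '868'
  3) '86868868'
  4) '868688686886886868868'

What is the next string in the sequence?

Applying the rule to each of the 21 symbols of 868688686886886868868 gives the pieces 868 68 868 68 868 868 68 868 68 868 868 68 868 868 68 868 68 868 868 68 868, which concatenate to the answer.

8686886868868868688686886886868868868688686886886868868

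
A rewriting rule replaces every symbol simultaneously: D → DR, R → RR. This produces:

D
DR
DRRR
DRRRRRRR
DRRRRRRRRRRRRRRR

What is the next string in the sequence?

DRRRRRRRRRRRRRRRRRRRRRRRRRRRRRRR

Applying the rule to each of the 16 symbols of DRRRRRRRRRRRRRRR gives the pieces DR RR RR RR RR RR RR RR RR RR RR RR RR RR RR RR, which concatenate to the answer.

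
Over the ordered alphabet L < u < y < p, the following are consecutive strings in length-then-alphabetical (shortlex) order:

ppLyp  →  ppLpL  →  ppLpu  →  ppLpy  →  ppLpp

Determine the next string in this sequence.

Treat ppLpp as a base-4 numeral over the given alphabet and add one, carrying through any trailing p's.

ppuLL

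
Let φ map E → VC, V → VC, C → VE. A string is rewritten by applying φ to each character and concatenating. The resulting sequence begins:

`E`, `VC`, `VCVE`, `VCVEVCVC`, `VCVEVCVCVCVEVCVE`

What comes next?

Rewriting the 16 symbols of VCVEVCVCVCVEVCVE one by one yields VC VE VC VC VC VE VC VE VC VE VC VC VC VE VC VC; concatenated:

VCVEVCVCVCVEVCVEVCVEVCVCVCVEVCVC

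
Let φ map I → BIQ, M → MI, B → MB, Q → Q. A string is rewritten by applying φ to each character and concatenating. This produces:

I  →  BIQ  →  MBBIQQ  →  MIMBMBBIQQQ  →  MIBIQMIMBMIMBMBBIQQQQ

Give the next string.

Replace each of the 21 characters of MIBIQMIMBMIMBMBBIQQQQ in place — MI BIQ MB BIQ Q MI BIQ MI MB MI BIQ MI MB MI MB MB BIQ Q Q Q Q — and concatenate.

MIBIQMBBIQQMIBIQMIMBMIBIQMIMBMIMBMBBIQQQQQ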